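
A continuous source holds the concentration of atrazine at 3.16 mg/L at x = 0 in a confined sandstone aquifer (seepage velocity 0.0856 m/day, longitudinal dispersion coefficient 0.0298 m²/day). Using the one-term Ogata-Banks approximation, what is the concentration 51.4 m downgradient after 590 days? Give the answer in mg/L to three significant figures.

1.39 mg/L

For a continuous step input, C/C₀ ≈ ½·erfc((x−vt)/(2√(Dt))).
vt = 0.0856 × 590 = 50.504 m and 2√(Dt) = 2√(0.0298 × 590) = 8.386 m.
Argument (x−vt)/(2√(Dt)) = (51.4 − 50.504)/8.386 = 0.1068; ½·erfc(0.1068) = 0.4400.
C = 3.16 × 0.4400 = 1.39 mg/L.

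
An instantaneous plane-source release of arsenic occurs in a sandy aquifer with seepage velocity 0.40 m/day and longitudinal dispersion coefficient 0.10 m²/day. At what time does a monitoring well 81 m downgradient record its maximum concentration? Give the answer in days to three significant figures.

202 days

For the 1D instantaneous-source solution, setting ∂C/∂t = 0 at fixed x gives v²t² + 2Dt − x² = 0, so t = (√(D² + v²x²) − D)/v².
√(D² + v²x²) = √(0.10² + 0.40² × 81²) = 32.40; v² = 0.16.
t = (32.40 − 0.10)/0.16 = 202 days (vs. the pure-advection estimate x/v = 202 d).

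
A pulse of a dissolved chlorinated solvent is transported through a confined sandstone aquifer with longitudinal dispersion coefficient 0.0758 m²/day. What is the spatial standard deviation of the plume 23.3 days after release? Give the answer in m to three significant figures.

1.88 m

Dispersive spreading gives a Gaussian with σ² = 2Dt; advection only shifts the center.
σ = √(2 × 0.0758 × 23.3) = 1.88 m.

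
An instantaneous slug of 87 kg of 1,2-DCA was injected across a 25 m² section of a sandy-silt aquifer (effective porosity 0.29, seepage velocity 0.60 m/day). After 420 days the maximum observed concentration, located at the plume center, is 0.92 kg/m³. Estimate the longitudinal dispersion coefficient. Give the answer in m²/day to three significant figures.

At the plume center C_max = M/(n_e·A·√(4πDt)), so D = M²/(4πt·(n_e·A·C_max)²).
n_e·A·C_max = 0.29 × 25 × 0.92 = 6.670 kg/m.
D = 87²/(4π × 420 × 6.670²) = 0.0322 m²/day.

0.0322 m²/day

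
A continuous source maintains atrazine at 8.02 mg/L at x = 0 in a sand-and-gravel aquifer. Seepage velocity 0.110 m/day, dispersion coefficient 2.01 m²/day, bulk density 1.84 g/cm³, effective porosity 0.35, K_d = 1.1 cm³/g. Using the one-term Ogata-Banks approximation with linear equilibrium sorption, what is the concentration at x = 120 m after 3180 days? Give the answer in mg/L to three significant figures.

0.461 mg/L

Retardation factor R = 1 + ρ_b·K_d/n = 1 + 1.84 × 1.1/0.35 = 6.783.
Sorption retards both mechanisms: v_R = v/R = 0.01622 m/day, D_R = D/R = 0.2963 m²/day.
v_R·t = 0.01622 × 3180 = 51.5796 m; 2√(D_R t) = 61.39 m; argument = (120 − 51.5796)/61.39 = 1.115.
C = C₀ × ½·erfc(1.115) = 8.02 × 0.05742 = 0.461 mg/L.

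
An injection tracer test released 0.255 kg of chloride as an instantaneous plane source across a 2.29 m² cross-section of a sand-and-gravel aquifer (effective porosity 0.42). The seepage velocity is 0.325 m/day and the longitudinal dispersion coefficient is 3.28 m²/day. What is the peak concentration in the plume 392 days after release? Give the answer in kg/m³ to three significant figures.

0.00209 kg/m³

The peak of an instantaneous 1D plume sits at x = vt; there the Gaussian factor is 1 and C_max = M/(n_e·A·√(4πDt)), where n_e·A is the pore area the mass is dissolved in.
√(4πDt) = √(4π × 3.28 × 392) = 127.1 m, so C_max = 0.255/(0.42 × 2.29 × 127.1) = 0.00209 kg/m³.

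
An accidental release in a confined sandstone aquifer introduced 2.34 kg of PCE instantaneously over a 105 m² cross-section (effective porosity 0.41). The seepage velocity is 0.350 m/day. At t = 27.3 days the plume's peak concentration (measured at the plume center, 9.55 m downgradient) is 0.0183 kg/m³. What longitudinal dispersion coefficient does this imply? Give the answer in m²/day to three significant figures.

At the plume center C_max = M/(n_e·A·√(4πDt)), so D = M²/(4πt·(n_e·A·C_max)²).
n_e·A·C_max = 0.41 × 105 × 0.0183 = 0.7878 kg/m.
D = 2.34²/(4π × 27.3 × 0.7878²) = 0.0257 m²/day.

0.0257 m²/day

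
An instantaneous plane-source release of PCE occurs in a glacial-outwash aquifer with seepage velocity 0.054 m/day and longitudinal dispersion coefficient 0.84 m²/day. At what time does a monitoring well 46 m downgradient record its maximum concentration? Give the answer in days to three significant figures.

611 days

For the 1D instantaneous-source solution, setting ∂C/∂t = 0 at fixed x gives v²t² + 2Dt − x² = 0, so t = (√(D² + v²x²) − D)/v².
√(D² + v²x²) = √(0.84² + 0.054² × 46²) = 2.622; v² = 0.002916.
t = (2.622 − 0.84)/0.002916 = 611 days (vs. the pure-advection estimate x/v = 852 d).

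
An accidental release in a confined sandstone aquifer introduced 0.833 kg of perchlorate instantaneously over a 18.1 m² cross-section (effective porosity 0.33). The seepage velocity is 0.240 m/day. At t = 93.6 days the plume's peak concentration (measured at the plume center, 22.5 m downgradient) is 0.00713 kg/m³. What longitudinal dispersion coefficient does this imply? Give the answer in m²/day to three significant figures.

0.325 m²/day

At the plume center C_max = M/(n_e·A·√(4πDt)), so D = M²/(4πt·(n_e·A·C_max)²).
n_e·A·C_max = 0.33 × 18.1 × 0.00713 = 0.04259 kg/m.
D = 0.833²/(4π × 93.6 × 0.04259²) = 0.325 m²/day.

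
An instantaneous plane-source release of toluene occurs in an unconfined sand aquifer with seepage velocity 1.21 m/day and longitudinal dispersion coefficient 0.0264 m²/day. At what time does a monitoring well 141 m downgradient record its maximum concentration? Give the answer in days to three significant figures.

117 days

For the 1D instantaneous-source solution, setting ∂C/∂t = 0 at fixed x gives v²t² + 2Dt − x² = 0, so t = (√(D² + v²x²) − D)/v².
√(D² + v²x²) = √(0.0264² + 1.21² × 141²) = 170.6; v² = 1.4641.
t = (170.6 − 0.0264)/1.4641 = 117 days (vs. the pure-advection estimate x/v = 117 d).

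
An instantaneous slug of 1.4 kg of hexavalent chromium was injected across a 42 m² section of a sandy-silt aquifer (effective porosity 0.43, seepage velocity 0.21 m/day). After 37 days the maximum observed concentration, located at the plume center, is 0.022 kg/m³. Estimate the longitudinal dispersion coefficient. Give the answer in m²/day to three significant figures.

At the plume center C_max = M/(n_e·A·√(4πDt)), so D = M²/(4πt·(n_e·A·C_max)²).
n_e·A·C_max = 0.43 × 42 × 0.022 = 0.3973 kg/m.
D = 1.4²/(4π × 37 × 0.3973²) = 0.0267 m²/day.

0.0267 m²/day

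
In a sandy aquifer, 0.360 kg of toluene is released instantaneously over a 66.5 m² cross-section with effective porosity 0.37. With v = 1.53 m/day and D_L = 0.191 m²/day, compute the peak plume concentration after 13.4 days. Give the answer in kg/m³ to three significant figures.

The peak of an instantaneous 1D plume sits at x = vt; there the Gaussian factor is 1 and C_max = M/(n_e·A·√(4πDt)), where n_e·A is the pore area the mass is dissolved in.
√(4πDt) = √(4π × 0.191 × 13.4) = 5.671 m, so C_max = 0.360/(0.37 × 66.5 × 5.671) = 0.00258 kg/m³.

0.00258 kg/m³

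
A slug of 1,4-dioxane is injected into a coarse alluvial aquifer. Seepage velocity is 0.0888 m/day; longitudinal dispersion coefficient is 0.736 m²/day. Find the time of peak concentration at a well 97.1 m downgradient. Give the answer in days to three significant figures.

1000 days

For the 1D instantaneous-source solution, setting ∂C/∂t = 0 at fixed x gives v²t² + 2Dt − x² = 0, so t = (√(D² + v²x²) − D)/v².
√(D² + v²x²) = √(0.736² + 0.0888² × 97.1²) = 8.654; v² = 0.00788544.
t = (8.654 − 0.736)/0.00788544 = 1000 days (vs. the pure-advection estimate x/v = 1090 d).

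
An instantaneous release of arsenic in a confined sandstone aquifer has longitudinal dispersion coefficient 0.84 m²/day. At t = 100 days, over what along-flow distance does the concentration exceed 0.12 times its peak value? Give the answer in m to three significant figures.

The plume is Gaussian with σ = √(2Dt) = √(2 × 0.84 × 100) = 12.96 m.
C/C_peak = exp(−Δx²/(2σ²)) = 0.12 ⇒ Δx = σ·√(−2 ln 0.12) = 12.96 × 2.059 = 26.68 m.
Width = 2Δx = 53.4 m.

53.4 m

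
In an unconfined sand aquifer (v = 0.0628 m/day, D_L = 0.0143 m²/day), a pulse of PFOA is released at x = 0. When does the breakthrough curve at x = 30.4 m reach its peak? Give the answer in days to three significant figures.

For the 1D instantaneous-source solution, setting ∂C/∂t = 0 at fixed x gives v²t² + 2Dt − x² = 0, so t = (√(D² + v²x²) − D)/v².
√(D² + v²x²) = √(0.0143² + 0.0628² × 30.4²) = 1.909; v² = 0.00394384.
t = (1.909 − 0.0143)/0.00394384 = 480 days (vs. the pure-advection estimate x/v = 484 d).

480 days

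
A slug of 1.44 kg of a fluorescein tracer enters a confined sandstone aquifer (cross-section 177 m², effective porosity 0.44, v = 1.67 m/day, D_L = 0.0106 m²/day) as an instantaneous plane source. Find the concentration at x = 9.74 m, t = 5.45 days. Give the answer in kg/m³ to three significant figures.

0.00372 kg/m³

For an instantaneous plane source, C(x,t) = M/(n_e·A·√(4πDt)) · exp(−(x−vt)²/(4Dt)), with n_e·A the pore (flow) area.
Plume center vt = 1.67 × 5.45 = 9.1015 m, so the well at 9.74 m is 0.6385 m downgradient of the peak.
√(4πDt) = 0.8520 m, giving peak height M/(n_e·A·√(4πDt)) = 1.44/(0.44 × 177 × 0.8520) = 0.02170 kg/m³.
(x−vt)²/(4Dt) = (0.6385)²/(4 × 0.0106 × 5.45) = 1.764; exp(−1.764) = 0.1714.
C = 0.02170 × 0.1714 = 0.00372 kg/m³.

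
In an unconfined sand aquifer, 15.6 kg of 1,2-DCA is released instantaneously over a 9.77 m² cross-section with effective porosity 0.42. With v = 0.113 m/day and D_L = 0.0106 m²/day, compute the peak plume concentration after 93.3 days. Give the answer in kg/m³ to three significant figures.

The peak of an instantaneous 1D plume sits at x = vt; there the Gaussian factor is 1 and C_max = M/(n_e·A·√(4πDt)), where n_e·A is the pore area the mass is dissolved in.
√(4πDt) = √(4π × 0.0106 × 93.3) = 3.525 m, so C_max = 15.6/(0.42 × 9.77 × 3.525) = 1.08 kg/m³.

1.08 kg/m³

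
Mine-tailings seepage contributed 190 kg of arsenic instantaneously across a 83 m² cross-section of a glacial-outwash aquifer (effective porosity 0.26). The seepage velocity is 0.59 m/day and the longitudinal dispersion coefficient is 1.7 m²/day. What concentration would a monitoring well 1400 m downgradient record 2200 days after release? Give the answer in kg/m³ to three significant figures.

For an instantaneous plane source, C(x,t) = M/(n_e·A·√(4πDt)) · exp(−(x−vt)²/(4Dt)), with n_e·A the pore (flow) area.
Plume center vt = 0.59 × 2200 = 1298 m, so the well at 1400 m is 102 m downgradient of the peak.
√(4πDt) = 216.8 m, giving peak height M/(n_e·A·√(4πDt)) = 190/(0.26 × 83 × 216.8) = 0.04061 kg/m³.
(x−vt)²/(4Dt) = (102)²/(4 × 1.7 × 2200) = 0.6955; exp(−0.6955) = 0.4988.
C = 0.04061 × 0.4988 = 0.0203 kg/m³.

0.0203 kg/m³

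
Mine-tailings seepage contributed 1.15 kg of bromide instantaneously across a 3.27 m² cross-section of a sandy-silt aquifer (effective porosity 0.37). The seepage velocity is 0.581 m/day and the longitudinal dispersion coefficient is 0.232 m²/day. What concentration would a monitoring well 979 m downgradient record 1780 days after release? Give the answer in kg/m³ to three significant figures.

0.00209 kg/m³

For an instantaneous plane source, C(x,t) = M/(n_e·A·√(4πDt)) · exp(−(x−vt)²/(4Dt)), with n_e·A the pore (flow) area.
Plume center vt = 0.581 × 1780 = 1034.18 m, so the well at 979 m is 55.18 m upgradient of the peak.
√(4πDt) = 72.04 m, giving peak height M/(n_e·A·√(4πDt)) = 1.15/(0.37 × 3.27 × 72.04) = 0.01319 kg/m³.
(x−vt)²/(4Dt) = (-55.18)²/(4 × 0.232 × 1780) = 1.843; exp(−1.843) = 0.1583.
C = 0.01319 × 0.1583 = 0.00209 kg/m³.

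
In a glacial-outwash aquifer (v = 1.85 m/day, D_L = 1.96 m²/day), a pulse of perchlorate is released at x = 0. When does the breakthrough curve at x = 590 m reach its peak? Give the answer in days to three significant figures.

For the 1D instantaneous-source solution, setting ∂C/∂t = 0 at fixed x gives v²t² + 2Dt − x² = 0, so t = (√(D² + v²x²) − D)/v².
√(D² + v²x²) = √(1.96² + 1.85² × 590²) = 1092; v² = 3.4225.
t = (1092 − 1.96)/3.4225 = 318 days (vs. the pure-advection estimate x/v = 319 d).

318 days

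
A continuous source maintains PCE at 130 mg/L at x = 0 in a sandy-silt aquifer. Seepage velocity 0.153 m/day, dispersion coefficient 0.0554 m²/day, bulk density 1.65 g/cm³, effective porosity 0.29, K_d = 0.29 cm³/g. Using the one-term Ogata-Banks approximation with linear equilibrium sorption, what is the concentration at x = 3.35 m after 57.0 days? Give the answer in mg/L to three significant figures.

63.0 mg/L

Retardation factor R = 1 + ρ_b·K_d/n = 1 + 1.65 × 0.29/0.29 = 2.650.
Sorption retards both mechanisms: v_R = v/R = 0.05774 m/day, D_R = D/R = 0.02091 m²/day.
v_R·t = 0.05774 × 57.0 = 3.29118 m; 2√(D_R t) = 2.183 m; argument = (3.35 − 3.29118)/2.183 = 0.02694.
C = C₀ × ½·erfc(0.02694) = 130 × 0.4848 = 63.0 mg/L.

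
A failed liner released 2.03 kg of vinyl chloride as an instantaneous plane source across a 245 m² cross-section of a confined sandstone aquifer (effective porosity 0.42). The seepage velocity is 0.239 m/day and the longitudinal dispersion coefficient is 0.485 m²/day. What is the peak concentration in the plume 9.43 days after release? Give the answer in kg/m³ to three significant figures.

0.00260 kg/m³

The peak of an instantaneous 1D plume sits at x = vt; there the Gaussian factor is 1 and C_max = M/(n_e·A·√(4πDt)), where n_e·A is the pore area the mass is dissolved in.
√(4πDt) = √(4π × 0.485 × 9.43) = 7.581 m, so C_max = 2.03/(0.42 × 245 × 7.581) = 0.00260 kg/m³.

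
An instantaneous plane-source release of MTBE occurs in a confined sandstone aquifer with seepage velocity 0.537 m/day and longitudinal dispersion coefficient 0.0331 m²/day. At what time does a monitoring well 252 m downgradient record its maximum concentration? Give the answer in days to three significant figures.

For the 1D instantaneous-source solution, setting ∂C/∂t = 0 at fixed x gives v²t² + 2Dt − x² = 0, so t = (√(D² + v²x²) − D)/v².
√(D² + v²x²) = √(0.0331² + 0.537² × 252²) = 135.3; v² = 0.288369.
t = (135.3 − 0.0331)/0.288369 = 469 days (vs. the pure-advection estimate x/v = 469 d).

469 days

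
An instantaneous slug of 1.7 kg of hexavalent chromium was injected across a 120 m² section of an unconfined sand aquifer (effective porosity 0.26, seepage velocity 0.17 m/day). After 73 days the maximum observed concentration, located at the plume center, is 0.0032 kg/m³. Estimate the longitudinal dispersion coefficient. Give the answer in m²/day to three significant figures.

At the plume center C_max = M/(n_e·A·√(4πDt)), so D = M²/(4πt·(n_e·A·C_max)²).
n_e·A·C_max = 0.26 × 120 × 0.0032 = 0.09984 kg/m.
D = 1.7²/(4π × 73 × 0.09984²) = 0.316 m²/day.

0.316 m²/day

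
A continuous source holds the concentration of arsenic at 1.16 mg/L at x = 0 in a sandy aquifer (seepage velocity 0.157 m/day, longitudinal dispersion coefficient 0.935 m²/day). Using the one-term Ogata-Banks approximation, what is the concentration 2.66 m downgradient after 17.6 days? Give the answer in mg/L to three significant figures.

0.588 mg/L

For a continuous step input, C/C₀ ≈ ½·erfc((x−vt)/(2√(Dt))).
vt = 0.157 × 17.6 = 2.7632 m and 2√(Dt) = 2√(0.935 × 17.6) = 8.113 m.
Argument (x−vt)/(2√(Dt)) = (2.66 − 2.7632)/8.113 = -0.01272; ½·erfc(-0.01272) = 0.5072.
C = 1.16 × 0.5072 = 0.588 mg/L.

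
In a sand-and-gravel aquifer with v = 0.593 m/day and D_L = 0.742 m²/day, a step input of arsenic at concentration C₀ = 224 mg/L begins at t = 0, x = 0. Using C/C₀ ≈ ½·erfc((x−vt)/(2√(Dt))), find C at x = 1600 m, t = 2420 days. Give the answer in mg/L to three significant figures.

0.663 mg/L

For a continuous step input, C/C₀ ≈ ½·erfc((x−vt)/(2√(Dt))).
vt = 0.593 × 2420 = 1435.06 m and 2√(Dt) = 2√(0.742 × 2420) = 84.75 m.
Argument (x−vt)/(2√(Dt)) = (1600 − 1435.06)/84.75 = 1.946; ½·erfc(1.946) = 0.002961.
C = 224 × 0.002961 = 0.663 mg/L.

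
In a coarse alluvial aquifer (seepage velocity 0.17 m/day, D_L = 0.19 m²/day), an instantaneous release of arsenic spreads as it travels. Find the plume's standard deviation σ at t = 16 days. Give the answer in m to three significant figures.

2.47 m

Dispersive spreading gives a Gaussian with σ² = 2Dt; advection only shifts the center.
σ = √(2 × 0.19 × 16) = 2.47 m.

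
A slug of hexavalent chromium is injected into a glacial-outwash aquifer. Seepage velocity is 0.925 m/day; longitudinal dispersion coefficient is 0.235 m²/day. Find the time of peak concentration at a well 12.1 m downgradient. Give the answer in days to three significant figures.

12.8 days

For the 1D instantaneous-source solution, setting ∂C/∂t = 0 at fixed x gives v²t² + 2Dt − x² = 0, so t = (√(D² + v²x²) − D)/v².
√(D² + v²x²) = √(0.235² + 0.925² × 12.1²) = 11.19; v² = 0.855625.
t = (11.19 − 0.235)/0.855625 = 12.8 days (vs. the pure-advection estimate x/v = 13.1 d).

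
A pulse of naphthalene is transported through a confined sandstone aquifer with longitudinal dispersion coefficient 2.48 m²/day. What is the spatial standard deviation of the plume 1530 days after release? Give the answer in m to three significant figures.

87.1 m

Dispersive spreading gives a Gaussian with σ² = 2Dt; advection only shifts the center.
σ = √(2 × 2.48 × 1530) = 87.1 m.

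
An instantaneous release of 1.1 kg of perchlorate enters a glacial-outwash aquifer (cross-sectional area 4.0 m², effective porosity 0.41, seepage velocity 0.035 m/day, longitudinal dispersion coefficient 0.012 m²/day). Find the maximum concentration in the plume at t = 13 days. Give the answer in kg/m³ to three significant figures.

The peak of an instantaneous 1D plume sits at x = vt; there the Gaussian factor is 1 and C_max = M/(n_e·A·√(4πDt)), where n_e·A is the pore area the mass is dissolved in.
√(4πDt) = √(4π × 0.012 × 13) = 1.400 m, so C_max = 1.1/(0.41 × 4.0 × 1.400) = 0.479 kg/m³.

0.479 kg/m³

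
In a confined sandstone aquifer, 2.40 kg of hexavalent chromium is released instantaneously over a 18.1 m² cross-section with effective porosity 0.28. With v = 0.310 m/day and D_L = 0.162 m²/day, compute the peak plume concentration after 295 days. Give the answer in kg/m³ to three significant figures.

0.0193 kg/m³

The peak of an instantaneous 1D plume sits at x = vt; there the Gaussian factor is 1 and C_max = M/(n_e·A·√(4πDt)), where n_e·A is the pore area the mass is dissolved in.
√(4πDt) = √(4π × 0.162 × 295) = 24.51 m, so C_max = 2.40/(0.28 × 18.1 × 24.51) = 0.0193 kg/m³.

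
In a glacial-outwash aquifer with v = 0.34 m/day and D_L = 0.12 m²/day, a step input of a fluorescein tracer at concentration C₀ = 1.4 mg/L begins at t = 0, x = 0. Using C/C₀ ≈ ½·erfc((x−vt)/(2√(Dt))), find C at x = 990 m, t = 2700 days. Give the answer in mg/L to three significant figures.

For a continuous step input, C/C₀ ≈ ½·erfc((x−vt)/(2√(Dt))).
vt = 0.34 × 2700 = 918 m and 2√(Dt) = 2√(0.12 × 2700) = 36.00 m.
Argument (x−vt)/(2√(Dt)) = (990 − 918)/36.00 = 2.000; ½·erfc(2.000) = 0.002339.
C = 1.4 × 0.002339 = 0.00327 mg/L.

0.00327 mg/L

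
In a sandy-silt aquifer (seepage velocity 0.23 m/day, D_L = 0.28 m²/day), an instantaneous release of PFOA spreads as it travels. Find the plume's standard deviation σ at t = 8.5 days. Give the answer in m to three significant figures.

2.18 m

Dispersive spreading gives a Gaussian with σ² = 2Dt; advection only shifts the center.
σ = √(2 × 0.28 × 8.5) = 2.18 m.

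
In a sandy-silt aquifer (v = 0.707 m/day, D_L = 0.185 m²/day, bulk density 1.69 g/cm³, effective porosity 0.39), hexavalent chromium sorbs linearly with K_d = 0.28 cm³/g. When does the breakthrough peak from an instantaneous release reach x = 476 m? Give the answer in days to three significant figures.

Retardation factor R = 1 + ρ_b·K_d/n = 1 + 1.69 × 0.28/0.39 = 2.213.
Sorption retards both mechanisms: v_R = v/R = 0.3195 m/day, D_R = D/R = 0.08360 m²/day.
Peak time from v_R²t² + 2D_R t − x² = 0: t = (√(D_R² + v_R²x²) − D_R)/v_R².
√(D_R² + v_R²x²) = √(0.08360² + 0.3195² × 476²) = 152.1; v_R² = 0.1021.
t = (152.1 − 0.08360)/0.1021 = 1490 days.

1490 days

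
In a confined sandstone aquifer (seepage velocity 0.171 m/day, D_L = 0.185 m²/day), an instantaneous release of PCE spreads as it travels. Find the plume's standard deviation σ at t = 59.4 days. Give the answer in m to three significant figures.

4.69 m

Dispersive spreading gives a Gaussian with σ² = 2Dt; advection only shifts the center.
σ = √(2 × 0.185 × 59.4) = 4.69 m.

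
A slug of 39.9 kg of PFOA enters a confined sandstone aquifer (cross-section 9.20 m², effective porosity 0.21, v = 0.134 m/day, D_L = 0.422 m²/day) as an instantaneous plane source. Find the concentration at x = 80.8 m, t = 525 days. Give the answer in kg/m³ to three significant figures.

For an instantaneous plane source, C(x,t) = M/(n_e·A·√(4πDt)) · exp(−(x−vt)²/(4Dt)), with n_e·A the pore (flow) area.
Plume center vt = 0.134 × 525 = 70.35 m, so the well at 80.8 m is 10.45 m downgradient of the peak.
√(4πDt) = 52.76 m, giving peak height M/(n_e·A·√(4πDt)) = 39.9/(0.21 × 9.20 × 52.76) = 0.3914 kg/m³.
(x−vt)²/(4Dt) = (10.45)²/(4 × 0.422 × 525) = 0.1232; exp(−0.1232) = 0.8841.
C = 0.3914 × 0.8841 = 0.346 kg/m³.

0.346 kg/m³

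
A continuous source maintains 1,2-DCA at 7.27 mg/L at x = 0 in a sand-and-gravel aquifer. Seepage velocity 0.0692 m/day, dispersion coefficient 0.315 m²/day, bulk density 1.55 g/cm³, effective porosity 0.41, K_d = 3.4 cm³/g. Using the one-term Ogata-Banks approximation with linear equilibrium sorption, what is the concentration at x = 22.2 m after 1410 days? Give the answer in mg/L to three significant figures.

0.212 mg/L

Retardation factor R = 1 + ρ_b·K_d/n = 1 + 1.55 × 3.4/0.41 = 13.85.
Sorption retards both mechanisms: v_R = v/R = 0.004996 m/day, D_R = D/R = 0.02274 m²/day.
v_R·t = 0.004996 × 1410 = 7.04436 m; 2√(D_R t) = 11.32 m; argument = (22.2 − 7.04436)/11.32 = 1.339.
C = C₀ × ½·erfc(1.339) = 7.27 × 0.02914 = 0.212 mg/L.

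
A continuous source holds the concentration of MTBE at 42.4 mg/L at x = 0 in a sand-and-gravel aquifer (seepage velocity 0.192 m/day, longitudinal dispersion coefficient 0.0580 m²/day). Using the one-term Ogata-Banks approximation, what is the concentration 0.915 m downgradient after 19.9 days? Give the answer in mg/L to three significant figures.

For a continuous step input, C/C₀ ≈ ½·erfc((x−vt)/(2√(Dt))).
vt = 0.192 × 19.9 = 3.8208 m and 2√(Dt) = 2√(0.0580 × 19.9) = 2.149 m.
Argument (x−vt)/(2√(Dt)) = (0.915 − 3.8208)/2.149 = -1.352; ½·erfc(-1.352) = 0.9721.
C = 42.4 × 0.9721 = 41.2 mg/L.

41.2 mg/L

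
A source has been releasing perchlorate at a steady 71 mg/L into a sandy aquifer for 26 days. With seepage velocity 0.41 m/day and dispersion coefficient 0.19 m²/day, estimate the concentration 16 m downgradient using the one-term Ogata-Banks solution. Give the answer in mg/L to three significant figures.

3.17 mg/L

For a continuous step input, C/C₀ ≈ ½·erfc((x−vt)/(2√(Dt))).
vt = 0.41 × 26 = 10.66 m and 2√(Dt) = 2√(0.19 × 26) = 4.445 m.
Argument (x−vt)/(2√(Dt)) = (16 − 10.66)/4.445 = 1.201; ½·erfc(1.201) = 0.04471.
C = 71 × 0.04471 = 3.17 mg/L.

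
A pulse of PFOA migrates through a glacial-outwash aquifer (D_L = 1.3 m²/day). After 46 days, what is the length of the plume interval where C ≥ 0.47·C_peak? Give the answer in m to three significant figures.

26.9 m

The plume is Gaussian with σ = √(2Dt) = √(2 × 1.3 × 46) = 10.94 m.
C/C_peak = exp(−Δx²/(2σ²)) = 0.47 ⇒ Δx = σ·√(−2 ln 0.47) = 10.94 × 1.229 = 13.45 m.
Width = 2Δx = 26.9 m.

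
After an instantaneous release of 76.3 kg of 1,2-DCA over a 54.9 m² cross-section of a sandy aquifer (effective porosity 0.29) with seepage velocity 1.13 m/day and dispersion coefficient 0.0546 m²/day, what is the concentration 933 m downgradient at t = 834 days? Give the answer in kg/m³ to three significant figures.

For an instantaneous plane source, C(x,t) = M/(n_e·A·√(4πDt)) · exp(−(x−vt)²/(4Dt)), with n_e·A the pore (flow) area.
Plume center vt = 1.13 × 834 = 942.42 m, so the well at 933 m is 9.42 m upgradient of the peak.
√(4πDt) = 23.92 m, giving peak height M/(n_e·A·√(4πDt)) = 76.3/(0.29 × 54.9 × 23.92) = 0.2004 kg/m³.
(x−vt)²/(4Dt) = (-9.42)²/(4 × 0.0546 × 834) = 0.4872; exp(−0.4872) = 0.6143.
C = 0.2004 × 0.6143 = 0.123 kg/m³.

0.123 kg/m³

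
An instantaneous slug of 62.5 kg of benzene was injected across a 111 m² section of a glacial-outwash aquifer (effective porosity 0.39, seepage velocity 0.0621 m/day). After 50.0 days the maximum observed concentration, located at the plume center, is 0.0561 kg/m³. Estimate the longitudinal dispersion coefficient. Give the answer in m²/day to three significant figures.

1.05 m²/day

At the plume center C_max = M/(n_e·A·√(4πDt)), so D = M²/(4πt·(n_e·A·C_max)²).
n_e·A·C_max = 0.39 × 111 × 0.0561 = 2.429 kg/m.
D = 62.5²/(4π × 50.0 × 2.429²) = 1.05 m²/day.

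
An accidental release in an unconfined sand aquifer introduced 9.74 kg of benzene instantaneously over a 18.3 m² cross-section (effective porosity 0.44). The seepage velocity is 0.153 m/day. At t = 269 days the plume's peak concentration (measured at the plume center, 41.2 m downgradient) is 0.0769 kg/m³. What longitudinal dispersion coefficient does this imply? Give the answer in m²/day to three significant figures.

0.0732 m²/day

At the plume center C_max = M/(n_e·A·√(4πDt)), so D = M²/(4πt·(n_e·A·C_max)²).
n_e·A·C_max = 0.44 × 18.3 × 0.0769 = 0.6192 kg/m.
D = 9.74²/(4π × 269 × 0.6192²) = 0.0732 m²/day.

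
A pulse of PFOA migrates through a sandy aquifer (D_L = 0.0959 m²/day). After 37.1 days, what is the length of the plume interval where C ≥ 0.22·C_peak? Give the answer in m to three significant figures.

The plume is Gaussian with σ = √(2Dt) = √(2 × 0.0959 × 37.1) = 2.668 m.
C/C_peak = exp(−Δx²/(2σ²)) = 0.22 ⇒ Δx = σ·√(−2 ln 0.22) = 2.668 × 1.740 = 4.642 m.
Width = 2Δx = 9.28 m.

9.28 m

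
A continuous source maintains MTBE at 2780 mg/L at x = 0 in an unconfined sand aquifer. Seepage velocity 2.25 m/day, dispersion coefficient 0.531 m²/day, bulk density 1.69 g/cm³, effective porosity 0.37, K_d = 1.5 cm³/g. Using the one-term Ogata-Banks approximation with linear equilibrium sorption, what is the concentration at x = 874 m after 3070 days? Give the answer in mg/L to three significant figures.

Retardation factor R = 1 + ρ_b·K_d/n = 1 + 1.69 × 1.5/0.37 = 7.851.
Sorption retards both mechanisms: v_R = v/R = 0.2866 m/day, D_R = D/R = 0.06763 m²/day.
v_R·t = 0.2866 × 3070 = 879.862 m; 2√(D_R t) = 28.82 m; argument = (874 − 879.862)/28.82 = -0.2034.
C = C₀ × ½·erfc(-0.2034) = 2780 × 0.6132 = 1700 mg/L.

1700 mg/L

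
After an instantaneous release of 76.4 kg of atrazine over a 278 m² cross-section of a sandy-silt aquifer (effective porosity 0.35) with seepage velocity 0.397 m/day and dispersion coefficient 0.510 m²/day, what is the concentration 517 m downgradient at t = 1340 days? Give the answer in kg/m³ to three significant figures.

0.00781 kg/m³

For an instantaneous plane source, C(x,t) = M/(n_e·A·√(4πDt)) · exp(−(x−vt)²/(4Dt)), with n_e·A the pore (flow) area.
Plume center vt = 0.397 × 1340 = 531.98 m, so the well at 517 m is 14.98 m upgradient of the peak.
√(4πDt) = 92.67 m, giving peak height M/(n_e·A·√(4πDt)) = 76.4/(0.35 × 278 × 92.67) = 0.008473 kg/m³.
(x−vt)²/(4Dt) = (-14.98)²/(4 × 0.510 × 1340) = 0.08209; exp(−0.08209) = 0.9212.
C = 0.008473 × 0.9212 = 0.00781 kg/m³.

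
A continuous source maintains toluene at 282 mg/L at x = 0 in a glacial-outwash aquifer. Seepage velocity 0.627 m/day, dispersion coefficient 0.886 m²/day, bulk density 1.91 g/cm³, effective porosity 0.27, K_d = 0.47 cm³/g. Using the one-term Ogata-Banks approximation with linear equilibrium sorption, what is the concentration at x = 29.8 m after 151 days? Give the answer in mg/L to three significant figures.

44.4 mg/L

Retardation factor R = 1 + ρ_b·K_d/n = 1 + 1.91 × 0.47/0.27 = 4.325.
Sorption retards both mechanisms: v_R = v/R = 0.1450 m/day, D_R = D/R = 0.2049 m²/day.
v_R·t = 0.1450 × 151 = 21.895 m; 2√(D_R t) = 11.12 m; argument = (29.8 − 21.895)/11.12 = 0.7109.
C = C₀ × ½·erfc(0.7109) = 282 × 0.1574 = 44.4 mg/L.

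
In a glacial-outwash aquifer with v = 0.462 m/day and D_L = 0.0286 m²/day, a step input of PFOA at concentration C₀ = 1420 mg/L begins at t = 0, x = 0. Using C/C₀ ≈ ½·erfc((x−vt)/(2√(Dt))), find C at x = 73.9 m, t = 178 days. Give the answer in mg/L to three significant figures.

1410 mg/L

For a continuous step input, C/C₀ ≈ ½·erfc((x−vt)/(2√(Dt))).
vt = 0.462 × 178 = 82.236 m and 2√(Dt) = 2√(0.0286 × 178) = 4.513 m.
Argument (x−vt)/(2√(Dt)) = (73.9 − 82.236)/4.513 = -1.847; ½·erfc(-1.847) = 0.9955.
C = 1420 × 0.9955 = 1410 mg/L.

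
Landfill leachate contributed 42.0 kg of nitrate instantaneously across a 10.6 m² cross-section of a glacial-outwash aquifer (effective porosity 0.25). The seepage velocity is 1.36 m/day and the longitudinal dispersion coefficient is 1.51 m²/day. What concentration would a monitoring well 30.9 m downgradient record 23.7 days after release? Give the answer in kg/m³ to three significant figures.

For an instantaneous plane source, C(x,t) = M/(n_e·A·√(4πDt)) · exp(−(x−vt)²/(4Dt)), with n_e·A the pore (flow) area.
Plume center vt = 1.36 × 23.7 = 32.232 m, so the well at 30.9 m is 1.332 m upgradient of the peak.
√(4πDt) = 21.21 m, giving peak height M/(n_e·A·√(4πDt)) = 42.0/(0.25 × 10.6 × 21.21) = 0.7472 kg/m³.
(x−vt)²/(4Dt) = (-1.332)²/(4 × 1.51 × 23.7) = 0.01239; exp(−0.01239) = 0.9877.
C = 0.7472 × 0.9877 = 0.738 kg/m³.

0.738 kg/m³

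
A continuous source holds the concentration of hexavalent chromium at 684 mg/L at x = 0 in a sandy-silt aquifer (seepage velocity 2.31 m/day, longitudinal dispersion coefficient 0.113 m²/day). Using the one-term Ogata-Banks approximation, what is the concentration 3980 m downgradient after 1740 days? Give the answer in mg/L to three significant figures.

668 mg/L

For a continuous step input, C/C₀ ≈ ½·erfc((x−vt)/(2√(Dt))).
vt = 2.31 × 1740 = 4019.4 m and 2√(Dt) = 2√(0.113 × 1740) = 28.04 m.
Argument (x−vt)/(2√(Dt)) = (3980 − 4019.4)/28.04 = -1.405; ½·erfc(-1.405) = 0.9765.
C = 684 × 0.9765 = 668 mg/L.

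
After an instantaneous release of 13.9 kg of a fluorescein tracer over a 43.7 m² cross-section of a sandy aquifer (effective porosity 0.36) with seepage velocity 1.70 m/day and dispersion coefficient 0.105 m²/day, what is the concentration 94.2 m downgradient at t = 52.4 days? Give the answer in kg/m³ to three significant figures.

0.0323 kg/m³

For an instantaneous plane source, C(x,t) = M/(n_e·A·√(4πDt)) · exp(−(x−vt)²/(4Dt)), with n_e·A the pore (flow) area.
Plume center vt = 1.70 × 52.4 = 89.08 m, so the well at 94.2 m is 5.12 m downgradient of the peak.
√(4πDt) = 8.315 m, giving peak height M/(n_e·A·√(4πDt)) = 13.9/(0.36 × 43.7 × 8.315) = 0.1063 kg/m³.
(x−vt)²/(4Dt) = (5.12)²/(4 × 0.105 × 52.4) = 1.191; exp(−1.191) = 0.3039.
C = 0.1063 × 0.3039 = 0.0323 kg/m³.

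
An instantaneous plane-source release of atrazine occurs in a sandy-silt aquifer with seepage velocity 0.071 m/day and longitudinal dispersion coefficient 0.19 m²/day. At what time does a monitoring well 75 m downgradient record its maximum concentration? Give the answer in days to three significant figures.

For the 1D instantaneous-source solution, setting ∂C/∂t = 0 at fixed x gives v²t² + 2Dt − x² = 0, so t = (√(D² + v²x²) − D)/v².
√(D² + v²x²) = √(0.19² + 0.071² × 75²) = 5.328; v² = 0.005041.
t = (5.328 − 0.19)/0.005041 = 1020 days (vs. the pure-advection estimate x/v = 1060 d).

1020 days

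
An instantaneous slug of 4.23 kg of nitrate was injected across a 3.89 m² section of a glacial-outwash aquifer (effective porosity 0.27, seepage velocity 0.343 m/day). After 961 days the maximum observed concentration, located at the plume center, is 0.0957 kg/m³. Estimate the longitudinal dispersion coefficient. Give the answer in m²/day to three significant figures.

At the plume center C_max = M/(n_e·A·√(4πDt)), so D = M²/(4πt·(n_e·A·C_max)²).
n_e·A·C_max = 0.27 × 3.89 × 0.0957 = 0.1005 kg/m.
D = 4.23²/(4π × 961 × 0.1005²) = 0.147 m²/day.

0.147 m²/day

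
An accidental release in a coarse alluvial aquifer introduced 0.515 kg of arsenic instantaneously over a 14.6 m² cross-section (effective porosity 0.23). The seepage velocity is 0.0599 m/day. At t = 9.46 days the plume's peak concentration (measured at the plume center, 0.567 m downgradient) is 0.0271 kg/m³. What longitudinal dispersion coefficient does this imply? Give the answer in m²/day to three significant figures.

0.269 m²/day

At the plume center C_max = M/(n_e·A·√(4πDt)), so D = M²/(4πt·(n_e·A·C_max)²).
n_e·A·C_max = 0.23 × 14.6 × 0.0271 = 0.09100 kg/m.
D = 0.515²/(4π × 9.46 × 0.09100²) = 0.269 m²/day.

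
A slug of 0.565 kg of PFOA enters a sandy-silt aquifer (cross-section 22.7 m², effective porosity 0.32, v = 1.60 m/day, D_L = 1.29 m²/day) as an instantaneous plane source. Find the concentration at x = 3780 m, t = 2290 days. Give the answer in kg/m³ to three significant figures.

0.000129 kg/m³

For an instantaneous plane source, C(x,t) = M/(n_e·A·√(4πDt)) · exp(−(x−vt)²/(4Dt)), with n_e·A the pore (flow) area.
Plume center vt = 1.60 × 2290 = 3664 m, so the well at 3780 m is 116 m downgradient of the peak.
√(4πDt) = 192.7 m, giving peak height M/(n_e·A·√(4πDt)) = 0.565/(0.32 × 22.7 × 192.7) = 0.0004036 kg/m³.
(x−vt)²/(4Dt) = (116)²/(4 × 1.29 × 2290) = 1.139; exp(−1.139) = 0.3201.
C = 0.0004036 × 0.3201 = 0.000129 kg/m³.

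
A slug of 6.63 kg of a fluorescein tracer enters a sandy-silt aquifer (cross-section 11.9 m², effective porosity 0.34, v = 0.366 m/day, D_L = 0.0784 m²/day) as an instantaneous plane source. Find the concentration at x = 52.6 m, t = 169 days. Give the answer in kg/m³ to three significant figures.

0.0252 kg/m³

For an instantaneous plane source, C(x,t) = M/(n_e·A·√(4πDt)) · exp(−(x−vt)²/(4Dt)), with n_e·A the pore (flow) area.
Plume center vt = 0.366 × 169 = 61.854 m, so the well at 52.6 m is 9.254 m upgradient of the peak.
√(4πDt) = 12.90 m, giving peak height M/(n_e·A·√(4πDt)) = 6.63/(0.34 × 11.9 × 12.90) = 0.1270 kg/m³.
(x−vt)²/(4Dt) = (-9.254)²/(4 × 0.0784 × 169) = 1.616; exp(−1.616) = 0.1987.
C = 0.1270 × 0.1987 = 0.0252 kg/m³.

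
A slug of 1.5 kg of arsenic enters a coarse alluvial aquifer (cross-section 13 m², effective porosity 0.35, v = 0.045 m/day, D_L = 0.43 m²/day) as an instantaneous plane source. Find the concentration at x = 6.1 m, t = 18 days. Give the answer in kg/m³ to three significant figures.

For an instantaneous plane source, C(x,t) = M/(n_e·A·√(4πDt)) · exp(−(x−vt)²/(4Dt)), with n_e·A the pore (flow) area.
Plume center vt = 0.045 × 18 = 0.81 m, so the well at 6.1 m is 5.29 m downgradient of the peak.
√(4πDt) = 9.862 m, giving peak height M/(n_e·A·√(4πDt)) = 1.5/(0.35 × 13 × 9.862) = 0.03343 kg/m³.
(x−vt)²/(4Dt) = (5.29)²/(4 × 0.43 × 18) = 0.9039; exp(−0.9039) = 0.4050.
C = 0.03343 × 0.4050 = 0.0135 kg/m³.

0.0135 kg/m³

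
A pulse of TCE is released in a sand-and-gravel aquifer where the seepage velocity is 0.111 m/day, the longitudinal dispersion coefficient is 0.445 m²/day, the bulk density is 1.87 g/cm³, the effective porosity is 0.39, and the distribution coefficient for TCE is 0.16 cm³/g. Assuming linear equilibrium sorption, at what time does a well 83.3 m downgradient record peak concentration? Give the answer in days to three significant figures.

Retardation factor R = 1 + ρ_b·K_d/n = 1 + 1.87 × 0.16/0.39 = 1.767.
Sorption retards both mechanisms: v_R = v/R = 0.06282 m/day, D_R = D/R = 0.2518 m²/day.
Peak time from v_R²t² + 2D_R t − x² = 0: t = (√(D_R² + v_R²x²) − D_R)/v_R².
√(D_R² + v_R²x²) = √(0.2518² + 0.06282² × 83.3²) = 5.239; v_R² = 0.003946.
t = (5.239 − 0.2518)/0.003946 = 1260 days.

1260 days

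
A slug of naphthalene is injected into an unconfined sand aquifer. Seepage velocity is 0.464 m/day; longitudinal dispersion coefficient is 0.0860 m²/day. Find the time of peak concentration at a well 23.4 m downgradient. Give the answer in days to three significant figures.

50.0 days

For the 1D instantaneous-source solution, setting ∂C/∂t = 0 at fixed x gives v²t² + 2Dt − x² = 0, so t = (√(D² + v²x²) − D)/v².
√(D² + v²x²) = √(0.0860² + 0.464² × 23.4²) = 10.86; v² = 0.215296.
t = (10.86 − 0.0860)/0.215296 = 50.0 days (vs. the pure-advection estimate x/v = 50.4 d).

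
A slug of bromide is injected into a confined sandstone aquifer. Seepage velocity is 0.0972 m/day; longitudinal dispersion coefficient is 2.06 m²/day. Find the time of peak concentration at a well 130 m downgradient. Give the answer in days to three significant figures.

1140 days

For the 1D instantaneous-source solution, setting ∂C/∂t = 0 at fixed x gives v²t² + 2Dt − x² = 0, so t = (√(D² + v²x²) − D)/v².
√(D² + v²x²) = √(2.06² + 0.0972² × 130²) = 12.80; v² = 0.00944784.
t = (12.80 − 2.06)/0.00944784 = 1140 days (vs. the pure-advection estimate x/v = 1340 d).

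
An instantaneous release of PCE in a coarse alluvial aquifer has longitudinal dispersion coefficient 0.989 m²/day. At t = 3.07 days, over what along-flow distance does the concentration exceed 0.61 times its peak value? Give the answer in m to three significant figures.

The plume is Gaussian with σ = √(2Dt) = √(2 × 0.989 × 3.07) = 2.464 m.
C/C_peak = exp(−Δx²/(2σ²)) = 0.61 ⇒ Δx = σ·√(−2 ln 0.61) = 2.464 × 0.9943 = 2.450 m.
Width = 2Δx = 4.90 m.

4.90 m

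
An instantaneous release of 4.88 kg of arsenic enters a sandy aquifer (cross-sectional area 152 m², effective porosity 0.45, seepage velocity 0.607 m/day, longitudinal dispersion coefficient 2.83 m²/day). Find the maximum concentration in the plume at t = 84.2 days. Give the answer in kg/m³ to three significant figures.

0.00130 kg/m³

The peak of an instantaneous 1D plume sits at x = vt; there the Gaussian factor is 1 and C_max = M/(n_e·A·√(4πDt)), where n_e·A is the pore area the mass is dissolved in.
√(4πDt) = √(4π × 2.83 × 84.2) = 54.72 m, so C_max = 4.88/(0.45 × 152 × 54.72) = 0.00130 kg/m³.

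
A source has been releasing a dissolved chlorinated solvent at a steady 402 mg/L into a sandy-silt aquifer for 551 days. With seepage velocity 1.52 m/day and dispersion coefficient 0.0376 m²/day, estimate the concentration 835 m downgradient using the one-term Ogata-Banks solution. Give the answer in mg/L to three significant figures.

For a continuous step input, C/C₀ ≈ ½·erfc((x−vt)/(2√(Dt))).
vt = 1.52 × 551 = 837.52 m and 2√(Dt) = 2√(0.0376 × 551) = 9.103 m.
Argument (x−vt)/(2√(Dt)) = (835 − 837.52)/9.103 = -0.2768; ½·erfc(-0.2768) = 0.6523.
C = 402 × 0.6523 = 262 mg/L.

262 mg/L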